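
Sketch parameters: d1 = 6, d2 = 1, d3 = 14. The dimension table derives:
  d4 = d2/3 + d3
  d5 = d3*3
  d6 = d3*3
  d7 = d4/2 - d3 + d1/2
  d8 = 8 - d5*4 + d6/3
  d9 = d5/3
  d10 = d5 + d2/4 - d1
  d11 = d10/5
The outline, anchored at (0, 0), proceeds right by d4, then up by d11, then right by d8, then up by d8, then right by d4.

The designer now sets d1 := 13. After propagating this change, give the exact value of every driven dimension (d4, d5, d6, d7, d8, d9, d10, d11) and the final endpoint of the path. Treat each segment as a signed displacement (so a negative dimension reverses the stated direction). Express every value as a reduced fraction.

Apply edit: d1 := 13
  d4 = d2/3 + d3 = 43/3
  d5 = d3*3 = 42
  d6 = d3*3 = 42
  d7 = d4/2 - d3 + d1/2 = -1/3
  d8 = 8 - d5*4 + d6/3 = -146
  d9 = d5/3 = 14
  d10 = d5 + d2/4 - d1 = 117/4
  d11 = d10/5 = 117/20
Walk from origin (0, 0):
  seg 1: right by d4 = 43/3 → (43/3, 0)
  seg 2: up by d11 = 117/20 → (43/3, 117/20)
  seg 3: right by d8 = -146 → (-395/3, 117/20)
  seg 4: up by d8 = -146 → (-395/3, -2803/20)
  seg 5: right by d4 = 43/3 → (-352/3, -2803/20)

d4 = 43/3
d5 = 42
d6 = 42
d7 = -1/3
d8 = -146
d9 = 14
d10 = 117/4
d11 = 117/20
endpoint = (-352/3, -2803/20)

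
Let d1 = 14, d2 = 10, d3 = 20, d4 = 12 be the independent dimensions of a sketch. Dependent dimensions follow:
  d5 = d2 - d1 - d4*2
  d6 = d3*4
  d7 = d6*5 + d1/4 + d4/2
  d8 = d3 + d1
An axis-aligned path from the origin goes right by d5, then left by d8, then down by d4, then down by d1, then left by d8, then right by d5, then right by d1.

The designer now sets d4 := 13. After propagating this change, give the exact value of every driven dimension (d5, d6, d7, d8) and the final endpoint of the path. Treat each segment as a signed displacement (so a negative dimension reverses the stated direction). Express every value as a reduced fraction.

Apply edit: d4 := 13
  d5 = d2 - d1 - d4*2 = -30
  d6 = d3*4 = 80
  d7 = d6*5 + d1/4 + d4/2 = 410
  d8 = d3 + d1 = 34
Walk from origin (0, 0):
  seg 1: right by d5 = -30 → (-30, 0)
  seg 2: left by d8 = 34 → (-64, 0)
  seg 3: down by d4 = 13 → (-64, -13)
  seg 4: down by d1 = 14 → (-64, -27)
  seg 5: left by d8 = 34 → (-98, -27)
  seg 6: right by d5 = -30 → (-128, -27)
  seg 7: right by d1 = 14 → (-114, -27)

d5 = -30
d6 = 80
d7 = 410
d8 = 34
endpoint = (-114, -27)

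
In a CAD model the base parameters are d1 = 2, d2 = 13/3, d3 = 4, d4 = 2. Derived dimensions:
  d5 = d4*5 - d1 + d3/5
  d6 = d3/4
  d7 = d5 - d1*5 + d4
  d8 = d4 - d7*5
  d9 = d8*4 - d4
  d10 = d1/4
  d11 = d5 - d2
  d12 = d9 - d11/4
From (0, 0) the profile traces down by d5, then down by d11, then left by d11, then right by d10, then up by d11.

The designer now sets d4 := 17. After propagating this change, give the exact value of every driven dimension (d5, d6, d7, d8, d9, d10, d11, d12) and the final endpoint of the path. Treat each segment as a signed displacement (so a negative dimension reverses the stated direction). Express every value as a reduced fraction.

Apply edit: d4 := 17
  d5 = d4*5 - d1 + d3/5 = 419/5
  d6 = d3/4 = 1
  d7 = d5 - d1*5 + d4 = 454/5
  d8 = d4 - d7*5 = -437
  d9 = d8*4 - d4 = -1765
  d10 = d1/4 = 1/2
  d11 = d5 - d2 = 1192/15
  d12 = d9 - d11/4 = -26773/15
Walk from origin (0, 0):
  seg 1: down by d5 = 419/5 → (0, -419/5)
  seg 2: down by d11 = 1192/15 → (0, -2449/15)
  seg 3: left by d11 = 1192/15 → (-1192/15, -2449/15)
  seg 4: right by d10 = 1/2 → (-2369/30, -2449/15)
  seg 5: up by d11 = 1192/15 → (-2369/30, -419/5)

d5 = 419/5
d6 = 1
d7 = 454/5
d8 = -437
d9 = -1765
d10 = 1/2
d11 = 1192/15
d12 = -26773/15
endpoint = (-2369/30, -419/5)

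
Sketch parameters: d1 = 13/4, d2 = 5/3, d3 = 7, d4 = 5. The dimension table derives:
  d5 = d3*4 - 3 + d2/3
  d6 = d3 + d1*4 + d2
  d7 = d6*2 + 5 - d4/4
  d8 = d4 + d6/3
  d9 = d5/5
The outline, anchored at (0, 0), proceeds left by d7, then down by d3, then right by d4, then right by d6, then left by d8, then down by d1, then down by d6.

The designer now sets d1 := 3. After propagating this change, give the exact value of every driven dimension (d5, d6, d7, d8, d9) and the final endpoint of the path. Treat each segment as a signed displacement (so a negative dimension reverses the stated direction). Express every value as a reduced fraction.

d5 = 230/9
d6 = 62/3
d7 = 541/12
d8 = 107/9
d9 = 46/9
endpoint = (-1127/36, -92/3)

Apply edit: d1 := 3
  d5 = d3*4 - 3 + d2/3 = 230/9
  d6 = d3 + d1*4 + d2 = 62/3
  d7 = d6*2 + 5 - d4/4 = 541/12
  d8 = d4 + d6/3 = 107/9
  d9 = d5/5 = 46/9
Walk from origin (0, 0):
  seg 1: left by d7 = 541/12 → (-541/12, 0)
  seg 2: down by d3 = 7 → (-541/12, -7)
  seg 3: right by d4 = 5 → (-481/12, -7)
  seg 4: right by d6 = 62/3 → (-233/12, -7)
  seg 5: left by d8 = 107/9 → (-1127/36, -7)
  seg 6: down by d1 = 3 → (-1127/36, -10)
  seg 7: down by d6 = 62/3 → (-1127/36, -92/3)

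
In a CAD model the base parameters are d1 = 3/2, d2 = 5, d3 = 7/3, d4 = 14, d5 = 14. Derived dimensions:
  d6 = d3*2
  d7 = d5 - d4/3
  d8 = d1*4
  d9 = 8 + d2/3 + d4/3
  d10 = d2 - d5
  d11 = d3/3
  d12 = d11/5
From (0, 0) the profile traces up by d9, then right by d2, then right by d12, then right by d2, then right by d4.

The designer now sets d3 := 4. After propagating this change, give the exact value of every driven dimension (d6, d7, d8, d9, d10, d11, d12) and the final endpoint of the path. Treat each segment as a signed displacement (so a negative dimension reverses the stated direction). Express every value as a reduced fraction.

Apply edit: d3 := 4
  d6 = d3*2 = 8
  d7 = d5 - d4/3 = 28/3
  d8 = d1*4 = 6
  d9 = 8 + d2/3 + d4/3 = 43/3
  d10 = d2 - d5 = -9
  d11 = d3/3 = 4/3
  d12 = d11/5 = 4/15
Walk from origin (0, 0):
  seg 1: up by d9 = 43/3 → (0, 43/3)
  seg 2: right by d2 = 5 → (5, 43/3)
  seg 3: right by d12 = 4/15 → (79/15, 43/3)
  seg 4: right by d2 = 5 → (154/15, 43/3)
  seg 5: right by d4 = 14 → (364/15, 43/3)

d6 = 8
d7 = 28/3
d8 = 6
d9 = 43/3
d10 = -9
d11 = 4/3
d12 = 4/15
endpoint = (364/15, 43/3)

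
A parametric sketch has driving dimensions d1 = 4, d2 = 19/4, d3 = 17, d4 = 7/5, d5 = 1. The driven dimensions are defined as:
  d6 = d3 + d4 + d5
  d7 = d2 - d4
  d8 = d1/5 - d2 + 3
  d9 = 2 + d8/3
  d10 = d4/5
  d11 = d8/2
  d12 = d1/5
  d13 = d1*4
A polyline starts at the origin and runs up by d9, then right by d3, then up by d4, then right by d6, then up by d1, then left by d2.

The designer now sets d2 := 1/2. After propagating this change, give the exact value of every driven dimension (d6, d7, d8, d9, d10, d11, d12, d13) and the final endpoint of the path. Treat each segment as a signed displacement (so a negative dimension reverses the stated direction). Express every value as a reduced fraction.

d6 = 97/5
d7 = -9/10
d8 = 33/10
d9 = 31/10
d10 = 7/25
d11 = 33/20
d12 = 4/5
d13 = 16
endpoint = (359/10, 17/2)

Apply edit: d2 := 1/2
  d6 = d3 + d4 + d5 = 97/5
  d7 = d2 - d4 = -9/10
  d8 = d1/5 - d2 + 3 = 33/10
  d9 = 2 + d8/3 = 31/10
  d10 = d4/5 = 7/25
  d11 = d8/2 = 33/20
  d12 = d1/5 = 4/5
  d13 = d1*4 = 16
Walk from origin (0, 0):
  seg 1: up by d9 = 31/10 → (0, 31/10)
  seg 2: right by d3 = 17 → (17, 31/10)
  seg 3: up by d4 = 7/5 → (17, 9/2)
  seg 4: right by d6 = 97/5 → (182/5, 9/2)
  seg 5: up by d1 = 4 → (182/5, 17/2)
  seg 6: left by d2 = 1/2 → (359/10, 17/2)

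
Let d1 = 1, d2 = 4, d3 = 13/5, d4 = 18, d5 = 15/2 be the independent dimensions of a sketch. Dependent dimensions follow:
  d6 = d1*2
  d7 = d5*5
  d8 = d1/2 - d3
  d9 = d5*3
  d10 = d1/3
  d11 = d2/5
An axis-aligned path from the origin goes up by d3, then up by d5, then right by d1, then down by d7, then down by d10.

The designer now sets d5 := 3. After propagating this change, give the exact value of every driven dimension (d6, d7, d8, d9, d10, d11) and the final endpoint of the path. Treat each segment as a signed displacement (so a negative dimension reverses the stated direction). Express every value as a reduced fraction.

d6 = 2
d7 = 15
d8 = -21/10
d9 = 9
d10 = 1/3
d11 = 4/5
endpoint = (1, -146/15)

Apply edit: d5 := 3
  d6 = d1*2 = 2
  d7 = d5*5 = 15
  d8 = d1/2 - d3 = -21/10
  d9 = d5*3 = 9
  d10 = d1/3 = 1/3
  d11 = d2/5 = 4/5
Walk from origin (0, 0):
  seg 1: up by d3 = 13/5 → (0, 13/5)
  seg 2: up by d5 = 3 → (0, 28/5)
  seg 3: right by d1 = 1 → (1, 28/5)
  seg 4: down by d7 = 15 → (1, -47/5)
  seg 5: down by d10 = 1/3 → (1, -146/15)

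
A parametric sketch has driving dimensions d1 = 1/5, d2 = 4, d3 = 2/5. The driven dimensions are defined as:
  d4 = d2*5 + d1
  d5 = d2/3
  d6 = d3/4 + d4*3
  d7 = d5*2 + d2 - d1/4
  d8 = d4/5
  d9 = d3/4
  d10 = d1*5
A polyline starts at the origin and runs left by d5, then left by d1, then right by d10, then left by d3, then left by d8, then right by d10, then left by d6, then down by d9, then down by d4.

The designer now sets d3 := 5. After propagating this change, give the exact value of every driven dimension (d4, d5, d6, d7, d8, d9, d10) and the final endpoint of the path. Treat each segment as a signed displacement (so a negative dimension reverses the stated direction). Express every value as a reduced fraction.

d4 = 101/5
d5 = 4/3
d6 = 1237/20
d7 = 397/60
d8 = 101/25
d9 = 5/4
d10 = 1
endpoint = (-21127/300, -429/20)

Apply edit: d3 := 5
  d4 = d2*5 + d1 = 101/5
  d5 = d2/3 = 4/3
  d6 = d3/4 + d4*3 = 1237/20
  d7 = d5*2 + d2 - d1/4 = 397/60
  d8 = d4/5 = 101/25
  d9 = d3/4 = 5/4
  d10 = d1*5 = 1
Walk from origin (0, 0):
  seg 1: left by d5 = 4/3 → (-4/3, 0)
  seg 2: left by d1 = 1/5 → (-23/15, 0)
  seg 3: right by d10 = 1 → (-8/15, 0)
  seg 4: left by d3 = 5 → (-83/15, 0)
  seg 5: left by d8 = 101/25 → (-718/75, 0)
  seg 6: right by d10 = 1 → (-643/75, 0)
  seg 7: left by d6 = 1237/20 → (-21127/300, 0)
  seg 8: down by d9 = 5/4 → (-21127/300, -5/4)
  seg 9: down by d4 = 101/5 → (-21127/300, -429/20)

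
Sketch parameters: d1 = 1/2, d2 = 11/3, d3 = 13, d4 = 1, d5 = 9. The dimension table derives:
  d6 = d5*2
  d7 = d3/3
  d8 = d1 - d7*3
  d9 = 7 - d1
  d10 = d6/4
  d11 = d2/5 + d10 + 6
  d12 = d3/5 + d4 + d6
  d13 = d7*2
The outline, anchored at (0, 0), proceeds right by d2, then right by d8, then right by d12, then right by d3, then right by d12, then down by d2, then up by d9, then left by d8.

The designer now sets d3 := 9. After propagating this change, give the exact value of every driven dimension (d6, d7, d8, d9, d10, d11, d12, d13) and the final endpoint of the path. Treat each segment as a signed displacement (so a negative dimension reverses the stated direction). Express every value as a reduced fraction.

Apply edit: d3 := 9
  d6 = d5*2 = 18
  d7 = d3/3 = 3
  d8 = d1 - d7*3 = -17/2
  d9 = 7 - d1 = 13/2
  d10 = d6/4 = 9/2
  d11 = d2/5 + d10 + 6 = 337/30
  d12 = d3/5 + d4 + d6 = 104/5
  d13 = d7*2 = 6
Walk from origin (0, 0):
  seg 1: right by d2 = 11/3 → (11/3, 0)
  seg 2: right by d8 = -17/2 → (-29/6, 0)
  seg 3: right by d12 = 104/5 → (479/30, 0)
  seg 4: right by d3 = 9 → (749/30, 0)
  seg 5: right by d12 = 104/5 → (1373/30, 0)
  seg 6: down by d2 = 11/3 → (1373/30, -11/3)
  seg 7: up by d9 = 13/2 → (1373/30, 17/6)
  seg 8: left by d8 = -17/2 → (814/15, 17/6)

d6 = 18
d7 = 3
d8 = -17/2
d9 = 13/2
d10 = 9/2
d11 = 337/30
d12 = 104/5
d13 = 6
endpoint = (814/15, 17/6)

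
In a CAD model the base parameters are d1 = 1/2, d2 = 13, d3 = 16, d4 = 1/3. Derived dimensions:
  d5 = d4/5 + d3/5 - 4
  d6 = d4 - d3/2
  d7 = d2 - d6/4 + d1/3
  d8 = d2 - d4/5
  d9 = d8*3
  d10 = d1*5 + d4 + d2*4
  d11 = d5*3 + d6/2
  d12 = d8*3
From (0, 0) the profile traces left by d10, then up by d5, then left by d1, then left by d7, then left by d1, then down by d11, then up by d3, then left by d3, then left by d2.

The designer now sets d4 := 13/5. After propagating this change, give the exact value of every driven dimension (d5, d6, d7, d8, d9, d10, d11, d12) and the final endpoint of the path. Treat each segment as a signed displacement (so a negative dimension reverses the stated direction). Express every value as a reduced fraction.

Apply edit: d4 := 13/5
  d5 = d4/5 + d3/5 - 4 = -7/25
  d6 = d4 - d3/2 = -27/5
  d7 = d2 - d6/4 + d1/3 = 871/60
  d8 = d2 - d4/5 = 312/25
  d9 = d8*3 = 936/25
  d10 = d1*5 + d4 + d2*4 = 571/10
  d11 = d5*3 + d6/2 = -177/50
  d12 = d8*3 = 936/25
Walk from origin (0, 0):
  seg 1: left by d10 = 571/10 → (-571/10, 0)
  seg 2: up by d5 = -7/25 → (-571/10, -7/25)
  seg 3: left by d1 = 1/2 → (-288/5, -7/25)
  seg 4: left by d7 = 871/60 → (-4327/60, -7/25)
  seg 5: left by d1 = 1/2 → (-4357/60, -7/25)
  seg 6: down by d11 = -177/50 → (-4357/60, 163/50)
  seg 7: up by d3 = 16 → (-4357/60, 963/50)
  seg 8: left by d3 = 16 → (-5317/60, 963/50)
  seg 9: left by d2 = 13 → (-6097/60, 963/50)

d5 = -7/25
d6 = -27/5
d7 = 871/60
d8 = 312/25
d9 = 936/25
d10 = 571/10
d11 = -177/50
d12 = 936/25
endpoint = (-6097/60, 963/50)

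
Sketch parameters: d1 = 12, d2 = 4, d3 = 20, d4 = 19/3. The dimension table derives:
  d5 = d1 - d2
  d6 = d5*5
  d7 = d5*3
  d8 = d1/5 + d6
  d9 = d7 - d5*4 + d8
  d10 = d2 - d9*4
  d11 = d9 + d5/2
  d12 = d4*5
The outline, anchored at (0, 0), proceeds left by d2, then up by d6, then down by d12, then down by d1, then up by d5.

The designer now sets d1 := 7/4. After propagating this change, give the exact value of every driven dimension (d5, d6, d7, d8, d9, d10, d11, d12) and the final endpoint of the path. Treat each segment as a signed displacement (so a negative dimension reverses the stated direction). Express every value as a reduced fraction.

Apply edit: d1 := 7/4
  d5 = d1 - d2 = -9/4
  d6 = d5*5 = -45/4
  d7 = d5*3 = -27/4
  d8 = d1/5 + d6 = -109/10
  d9 = d7 - d5*4 + d8 = -173/20
  d10 = d2 - d9*4 = 193/5
  d11 = d9 + d5/2 = -391/40
  d12 = d4*5 = 95/3
Walk from origin (0, 0):
  seg 1: left by d2 = 4 → (-4, 0)
  seg 2: up by d6 = -45/4 → (-4, -45/4)
  seg 3: down by d12 = 95/3 → (-4, -515/12)
  seg 4: down by d1 = 7/4 → (-4, -134/3)
  seg 5: up by d5 = -9/4 → (-4, -563/12)

d5 = -9/4
d6 = -45/4
d7 = -27/4
d8 = -109/10
d9 = -173/20
d10 = 193/5
d11 = -391/40
d12 = 95/3
endpoint = (-4, -563/12)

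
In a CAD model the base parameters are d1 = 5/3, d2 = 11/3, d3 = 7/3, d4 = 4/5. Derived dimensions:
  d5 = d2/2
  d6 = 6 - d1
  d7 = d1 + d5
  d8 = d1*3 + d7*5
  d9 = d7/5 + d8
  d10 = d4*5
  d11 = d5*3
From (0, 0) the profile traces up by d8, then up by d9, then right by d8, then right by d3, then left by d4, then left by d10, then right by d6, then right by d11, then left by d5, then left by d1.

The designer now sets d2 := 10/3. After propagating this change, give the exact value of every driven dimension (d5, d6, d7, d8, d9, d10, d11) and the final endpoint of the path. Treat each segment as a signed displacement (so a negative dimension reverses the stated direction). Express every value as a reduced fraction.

d5 = 5/3
d6 = 13/3
d7 = 10/3
d8 = 65/3
d9 = 67/3
d10 = 4
d11 = 5
endpoint = (126/5, 44)

Apply edit: d2 := 10/3
  d5 = d2/2 = 5/3
  d6 = 6 - d1 = 13/3
  d7 = d1 + d5 = 10/3
  d8 = d1*3 + d7*5 = 65/3
  d9 = d7/5 + d8 = 67/3
  d10 = d4*5 = 4
  d11 = d5*3 = 5
Walk from origin (0, 0):
  seg 1: up by d8 = 65/3 → (0, 65/3)
  seg 2: up by d9 = 67/3 → (0, 44)
  seg 3: right by d8 = 65/3 → (65/3, 44)
  seg 4: right by d3 = 7/3 → (24, 44)
  seg 5: left by d4 = 4/5 → (116/5, 44)
  seg 6: left by d10 = 4 → (96/5, 44)
  seg 7: right by d6 = 13/3 → (353/15, 44)
  seg 8: right by d11 = 5 → (428/15, 44)
  seg 9: left by d5 = 5/3 → (403/15, 44)
  seg 10: left by d1 = 5/3 → (126/5, 44)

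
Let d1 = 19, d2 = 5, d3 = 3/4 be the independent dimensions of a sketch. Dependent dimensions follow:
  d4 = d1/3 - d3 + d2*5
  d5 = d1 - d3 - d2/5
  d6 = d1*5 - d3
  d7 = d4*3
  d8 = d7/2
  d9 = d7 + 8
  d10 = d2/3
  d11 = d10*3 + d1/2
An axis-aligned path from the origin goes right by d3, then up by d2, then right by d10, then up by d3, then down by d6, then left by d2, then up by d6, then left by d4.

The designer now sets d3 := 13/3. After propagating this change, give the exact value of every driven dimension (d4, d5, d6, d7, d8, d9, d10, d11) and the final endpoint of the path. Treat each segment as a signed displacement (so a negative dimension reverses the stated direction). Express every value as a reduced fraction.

Apply edit: d3 := 13/3
  d4 = d1/3 - d3 + d2*5 = 27
  d5 = d1 - d3 - d2/5 = 41/3
  d6 = d1*5 - d3 = 272/3
  d7 = d4*3 = 81
  d8 = d7/2 = 81/2
  d9 = d7 + 8 = 89
  d10 = d2/3 = 5/3
  d11 = d10*3 + d1/2 = 29/2
Walk from origin (0, 0):
  seg 1: right by d3 = 13/3 → (13/3, 0)
  seg 2: up by d2 = 5 → (13/3, 5)
  seg 3: right by d10 = 5/3 → (6, 5)
  seg 4: up by d3 = 13/3 → (6, 28/3)
  seg 5: down by d6 = 272/3 → (6, -244/3)
  seg 6: left by d2 = 5 → (1, -244/3)
  seg 7: up by d6 = 272/3 → (1, 28/3)
  seg 8: left by d4 = 27 → (-26, 28/3)

d4 = 27
d5 = 41/3
d6 = 272/3
d7 = 81
d8 = 81/2
d9 = 89
d10 = 5/3
d11 = 29/2
endpoint = (-26, 28/3)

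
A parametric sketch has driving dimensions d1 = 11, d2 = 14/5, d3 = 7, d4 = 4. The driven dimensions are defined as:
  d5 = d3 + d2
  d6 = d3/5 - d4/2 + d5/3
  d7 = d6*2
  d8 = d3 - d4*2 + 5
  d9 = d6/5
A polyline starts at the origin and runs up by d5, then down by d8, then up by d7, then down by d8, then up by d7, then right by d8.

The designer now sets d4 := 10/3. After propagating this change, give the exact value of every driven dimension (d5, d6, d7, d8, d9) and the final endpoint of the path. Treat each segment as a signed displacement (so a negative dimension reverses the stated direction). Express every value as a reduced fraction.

Apply edit: d4 := 10/3
  d5 = d3 + d2 = 49/5
  d6 = d3/5 - d4/2 + d5/3 = 3
  d7 = d6*2 = 6
  d8 = d3 - d4*2 + 5 = 16/3
  d9 = d6/5 = 3/5
Walk from origin (0, 0):
  seg 1: up by d5 = 49/5 → (0, 49/5)
  seg 2: down by d8 = 16/3 → (0, 67/15)
  seg 3: up by d7 = 6 → (0, 157/15)
  seg 4: down by d8 = 16/3 → (0, 77/15)
  seg 5: up by d7 = 6 → (0, 167/15)
  seg 6: right by d8 = 16/3 → (16/3, 167/15)

d5 = 49/5
d6 = 3
d7 = 6
d8 = 16/3
d9 = 3/5
endpoint = (16/3, 167/15)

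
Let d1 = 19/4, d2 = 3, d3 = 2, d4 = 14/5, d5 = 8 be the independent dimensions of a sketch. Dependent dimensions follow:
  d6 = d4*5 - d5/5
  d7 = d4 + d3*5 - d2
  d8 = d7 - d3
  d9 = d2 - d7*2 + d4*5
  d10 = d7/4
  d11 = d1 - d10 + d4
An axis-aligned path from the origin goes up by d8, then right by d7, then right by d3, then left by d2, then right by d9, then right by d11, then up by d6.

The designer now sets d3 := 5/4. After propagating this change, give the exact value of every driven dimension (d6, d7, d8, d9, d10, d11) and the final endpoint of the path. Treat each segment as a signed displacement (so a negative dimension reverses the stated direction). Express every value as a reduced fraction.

Apply edit: d3 := 5/4
  d6 = d4*5 - d5/5 = 62/5
  d7 = d4 + d3*5 - d2 = 121/20
  d8 = d7 - d3 = 24/5
  d9 = d2 - d7*2 + d4*5 = 49/10
  d10 = d7/4 = 121/80
  d11 = d1 - d10 + d4 = 483/80
Walk from origin (0, 0):
  seg 1: up by d8 = 24/5 → (0, 24/5)
  seg 2: right by d7 = 121/20 → (121/20, 24/5)
  seg 3: right by d3 = 5/4 → (73/10, 24/5)
  seg 4: left by d2 = 3 → (43/10, 24/5)
  seg 5: right by d9 = 49/10 → (46/5, 24/5)
  seg 6: right by d11 = 483/80 → (1219/80, 24/5)
  seg 7: up by d6 = 62/5 → (1219/80, 86/5)

d6 = 62/5
d7 = 121/20
d8 = 24/5
d9 = 49/10
d10 = 121/80
d11 = 483/80
endpoint = (1219/80, 86/5)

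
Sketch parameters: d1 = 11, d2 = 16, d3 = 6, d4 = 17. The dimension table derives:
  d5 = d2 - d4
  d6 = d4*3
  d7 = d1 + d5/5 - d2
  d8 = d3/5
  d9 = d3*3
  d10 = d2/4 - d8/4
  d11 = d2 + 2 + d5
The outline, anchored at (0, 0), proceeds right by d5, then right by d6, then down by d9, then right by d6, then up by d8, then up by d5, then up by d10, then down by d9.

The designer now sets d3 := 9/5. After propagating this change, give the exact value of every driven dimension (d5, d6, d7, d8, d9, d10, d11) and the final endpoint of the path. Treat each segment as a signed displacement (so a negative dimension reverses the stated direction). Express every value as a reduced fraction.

Apply edit: d3 := 9/5
  d5 = d2 - d4 = -1
  d6 = d4*3 = 51
  d7 = d1 + d5/5 - d2 = -26/5
  d8 = d3/5 = 9/25
  d9 = d3*3 = 27/5
  d10 = d2/4 - d8/4 = 391/100
  d11 = d2 + 2 + d5 = 17
Walk from origin (0, 0):
  seg 1: right by d5 = -1 → (-1, 0)
  seg 2: right by d6 = 51 → (50, 0)
  seg 3: down by d9 = 27/5 → (50, -27/5)
  seg 4: right by d6 = 51 → (101, -27/5)
  seg 5: up by d8 = 9/25 → (101, -126/25)
  seg 6: up by d5 = -1 → (101, -151/25)
  seg 7: up by d10 = 391/100 → (101, -213/100)
  seg 8: down by d9 = 27/5 → (101, -753/100)

d5 = -1
d6 = 51
d7 = -26/5
d8 = 9/25
d9 = 27/5
d10 = 391/100
d11 = 17
endpoint = (101, -753/100)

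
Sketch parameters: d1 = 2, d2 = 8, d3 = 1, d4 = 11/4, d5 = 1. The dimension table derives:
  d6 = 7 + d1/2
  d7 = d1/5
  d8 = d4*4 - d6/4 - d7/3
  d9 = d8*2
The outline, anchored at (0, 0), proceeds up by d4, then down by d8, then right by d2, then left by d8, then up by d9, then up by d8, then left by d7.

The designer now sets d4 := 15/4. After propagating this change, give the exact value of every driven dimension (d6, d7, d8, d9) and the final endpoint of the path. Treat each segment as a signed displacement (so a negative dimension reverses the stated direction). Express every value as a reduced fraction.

d6 = 8
d7 = 2/5
d8 = 193/15
d9 = 386/15
endpoint = (-79/15, 1769/60)

Apply edit: d4 := 15/4
  d6 = 7 + d1/2 = 8
  d7 = d1/5 = 2/5
  d8 = d4*4 - d6/4 - d7/3 = 193/15
  d9 = d8*2 = 386/15
Walk from origin (0, 0):
  seg 1: up by d4 = 15/4 → (0, 15/4)
  seg 2: down by d8 = 193/15 → (0, -547/60)
  seg 3: right by d2 = 8 → (8, -547/60)
  seg 4: left by d8 = 193/15 → (-73/15, -547/60)
  seg 5: up by d9 = 386/15 → (-73/15, 997/60)
  seg 6: up by d8 = 193/15 → (-73/15, 1769/60)
  seg 7: left by d7 = 2/5 → (-79/15, 1769/60)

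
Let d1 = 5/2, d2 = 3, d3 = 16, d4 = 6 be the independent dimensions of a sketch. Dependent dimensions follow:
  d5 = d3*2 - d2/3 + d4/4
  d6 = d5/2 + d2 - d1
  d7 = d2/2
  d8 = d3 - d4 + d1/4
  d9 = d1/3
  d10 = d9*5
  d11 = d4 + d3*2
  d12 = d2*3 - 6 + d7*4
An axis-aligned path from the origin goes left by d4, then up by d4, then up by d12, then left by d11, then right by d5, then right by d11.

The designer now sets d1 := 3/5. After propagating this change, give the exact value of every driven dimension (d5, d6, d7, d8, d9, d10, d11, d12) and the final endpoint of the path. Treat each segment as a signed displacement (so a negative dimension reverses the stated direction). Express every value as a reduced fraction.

Apply edit: d1 := 3/5
  d5 = d3*2 - d2/3 + d4/4 = 65/2
  d6 = d5/2 + d2 - d1 = 373/20
  d7 = d2/2 = 3/2
  d8 = d3 - d4 + d1/4 = 203/20
  d9 = d1/3 = 1/5
  d10 = d9*5 = 1
  d11 = d4 + d3*2 = 38
  d12 = d2*3 - 6 + d7*4 = 9
Walk from origin (0, 0):
  seg 1: left by d4 = 6 → (-6, 0)
  seg 2: up by d4 = 6 → (-6, 6)
  seg 3: up by d12 = 9 → (-6, 15)
  seg 4: left by d11 = 38 → (-44, 15)
  seg 5: right by d5 = 65/2 → (-23/2, 15)
  seg 6: right by d11 = 38 → (53/2, 15)

d5 = 65/2
d6 = 373/20
d7 = 3/2
d8 = 203/20
d9 = 1/5
d10 = 1
d11 = 38
d12 = 9
endpoint = (53/2, 15)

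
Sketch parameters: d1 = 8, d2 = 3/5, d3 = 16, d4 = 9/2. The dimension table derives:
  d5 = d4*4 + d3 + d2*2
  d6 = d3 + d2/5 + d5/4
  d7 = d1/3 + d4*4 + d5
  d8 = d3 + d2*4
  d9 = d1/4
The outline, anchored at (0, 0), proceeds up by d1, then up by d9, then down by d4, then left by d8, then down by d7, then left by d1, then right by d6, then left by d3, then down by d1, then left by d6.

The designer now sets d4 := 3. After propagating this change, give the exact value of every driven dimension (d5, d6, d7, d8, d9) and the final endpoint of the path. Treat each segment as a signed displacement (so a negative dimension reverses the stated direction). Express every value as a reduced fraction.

Apply edit: d4 := 3
  d5 = d4*4 + d3 + d2*2 = 146/5
  d6 = d3 + d2/5 + d5/4 = 1171/50
  d7 = d1/3 + d4*4 + d5 = 658/15
  d8 = d3 + d2*4 = 92/5
  d9 = d1/4 = 2
Walk from origin (0, 0):
  seg 1: up by d1 = 8 → (0, 8)
  seg 2: up by d9 = 2 → (0, 10)
  seg 3: down by d4 = 3 → (0, 7)
  seg 4: left by d8 = 92/5 → (-92/5, 7)
  seg 5: down by d7 = 658/15 → (-92/5, -553/15)
  seg 6: left by d1 = 8 → (-132/5, -553/15)
  seg 7: right by d6 = 1171/50 → (-149/50, -553/15)
  seg 8: left by d3 = 16 → (-949/50, -553/15)
  seg 9: down by d1 = 8 → (-949/50, -673/15)
  seg 10: left by d6 = 1171/50 → (-212/5, -673/15)

d5 = 146/5
d6 = 1171/50
d7 = 658/15
d8 = 92/5
d9 = 2
endpoint = (-212/5, -673/15)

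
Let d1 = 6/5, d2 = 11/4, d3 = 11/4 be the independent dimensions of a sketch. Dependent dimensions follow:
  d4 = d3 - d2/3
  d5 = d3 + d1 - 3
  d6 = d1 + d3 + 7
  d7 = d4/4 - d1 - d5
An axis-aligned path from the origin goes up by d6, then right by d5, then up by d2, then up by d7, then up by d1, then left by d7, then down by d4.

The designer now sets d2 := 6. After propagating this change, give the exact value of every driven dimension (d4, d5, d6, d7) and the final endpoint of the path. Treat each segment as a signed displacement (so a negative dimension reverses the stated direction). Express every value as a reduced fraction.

Apply edit: d2 := 6
  d4 = d3 - d2/3 = 3/4
  d5 = d3 + d1 - 3 = 19/20
  d6 = d1 + d3 + 7 = 219/20
  d7 = d4/4 - d1 - d5 = -157/80
Walk from origin (0, 0):
  seg 1: up by d6 = 219/20 → (0, 219/20)
  seg 2: right by d5 = 19/20 → (19/20, 219/20)
  seg 3: up by d2 = 6 → (19/20, 339/20)
  seg 4: up by d7 = -157/80 → (19/20, 1199/80)
  seg 5: up by d1 = 6/5 → (19/20, 259/16)
  seg 6: left by d7 = -157/80 → (233/80, 259/16)
  seg 7: down by d4 = 3/4 → (233/80, 247/16)

d4 = 3/4
d5 = 19/20
d6 = 219/20
d7 = -157/80
endpoint = (233/80, 247/16)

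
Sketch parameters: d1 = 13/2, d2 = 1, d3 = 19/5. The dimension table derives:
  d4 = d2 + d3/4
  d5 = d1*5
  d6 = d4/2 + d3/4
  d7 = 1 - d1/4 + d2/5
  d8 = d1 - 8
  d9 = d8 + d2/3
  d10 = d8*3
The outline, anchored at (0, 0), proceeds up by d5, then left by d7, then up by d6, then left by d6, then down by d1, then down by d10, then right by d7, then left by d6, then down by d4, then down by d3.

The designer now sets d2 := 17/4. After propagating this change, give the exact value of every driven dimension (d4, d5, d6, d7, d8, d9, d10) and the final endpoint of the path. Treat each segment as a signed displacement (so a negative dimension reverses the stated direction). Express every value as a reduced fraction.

Apply edit: d2 := 17/4
  d4 = d2 + d3/4 = 26/5
  d5 = d1*5 = 65/2
  d6 = d4/2 + d3/4 = 71/20
  d7 = 1 - d1/4 + d2/5 = 9/40
  d8 = d1 - 8 = -3/2
  d9 = d8 + d2/3 = -1/12
  d10 = d8*3 = -9/2
Walk from origin (0, 0):
  seg 1: up by d5 = 65/2 → (0, 65/2)
  seg 2: left by d7 = 9/40 → (-9/40, 65/2)
  seg 3: up by d6 = 71/20 → (-9/40, 721/20)
  seg 4: left by d6 = 71/20 → (-151/40, 721/20)
  seg 5: down by d1 = 13/2 → (-151/40, 591/20)
  seg 6: down by d10 = -9/2 → (-151/40, 681/20)
  seg 7: right by d7 = 9/40 → (-71/20, 681/20)
  seg 8: left by d6 = 71/20 → (-71/10, 681/20)
  seg 9: down by d4 = 26/5 → (-71/10, 577/20)
  seg 10: down by d3 = 19/5 → (-71/10, 501/20)

d4 = 26/5
d5 = 65/2
d6 = 71/20
d7 = 9/40
d8 = -3/2
d9 = -1/12
d10 = -9/2
endpoint = (-71/10, 501/20)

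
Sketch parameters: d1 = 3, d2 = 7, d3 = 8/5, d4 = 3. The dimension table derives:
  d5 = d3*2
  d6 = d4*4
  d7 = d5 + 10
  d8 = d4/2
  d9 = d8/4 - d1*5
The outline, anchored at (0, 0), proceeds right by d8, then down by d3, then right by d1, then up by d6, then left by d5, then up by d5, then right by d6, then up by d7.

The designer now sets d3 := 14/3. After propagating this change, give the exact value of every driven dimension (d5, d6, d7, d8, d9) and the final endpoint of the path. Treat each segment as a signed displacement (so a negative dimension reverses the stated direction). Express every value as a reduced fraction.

d5 = 28/3
d6 = 12
d7 = 58/3
d8 = 3/2
d9 = -117/8
endpoint = (43/6, 36)

Apply edit: d3 := 14/3
  d5 = d3*2 = 28/3
  d6 = d4*4 = 12
  d7 = d5 + 10 = 58/3
  d8 = d4/2 = 3/2
  d9 = d8/4 - d1*5 = -117/8
Walk from origin (0, 0):
  seg 1: right by d8 = 3/2 → (3/2, 0)
  seg 2: down by d3 = 14/3 → (3/2, -14/3)
  seg 3: right by d1 = 3 → (9/2, -14/3)
  seg 4: up by d6 = 12 → (9/2, 22/3)
  seg 5: left by d5 = 28/3 → (-29/6, 22/3)
  seg 6: up by d5 = 28/3 → (-29/6, 50/3)
  seg 7: right by d6 = 12 → (43/6, 50/3)
  seg 8: up by d7 = 58/3 → (43/6, 36)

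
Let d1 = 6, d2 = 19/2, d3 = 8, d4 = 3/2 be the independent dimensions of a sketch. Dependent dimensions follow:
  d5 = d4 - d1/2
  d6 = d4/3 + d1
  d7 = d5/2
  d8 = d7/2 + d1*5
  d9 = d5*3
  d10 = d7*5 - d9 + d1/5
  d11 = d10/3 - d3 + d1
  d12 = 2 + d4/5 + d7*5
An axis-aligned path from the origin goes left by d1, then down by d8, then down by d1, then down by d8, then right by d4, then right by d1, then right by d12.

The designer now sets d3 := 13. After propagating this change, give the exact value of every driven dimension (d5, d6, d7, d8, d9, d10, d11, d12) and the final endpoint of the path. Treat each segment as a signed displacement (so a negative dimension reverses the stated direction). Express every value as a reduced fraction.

d5 = -3/2
d6 = 13/2
d7 = -3/4
d8 = 237/8
d9 = -9/2
d10 = 39/20
d11 = -127/20
d12 = -29/20
endpoint = (1/20, -261/4)

Apply edit: d3 := 13
  d5 = d4 - d1/2 = -3/2
  d6 = d4/3 + d1 = 13/2
  d7 = d5/2 = -3/4
  d8 = d7/2 + d1*5 = 237/8
  d9 = d5*3 = -9/2
  d10 = d7*5 - d9 + d1/5 = 39/20
  d11 = d10/3 - d3 + d1 = -127/20
  d12 = 2 + d4/5 + d7*5 = -29/20
Walk from origin (0, 0):
  seg 1: left by d1 = 6 → (-6, 0)
  seg 2: down by d8 = 237/8 → (-6, -237/8)
  seg 3: down by d1 = 6 → (-6, -285/8)
  seg 4: down by d8 = 237/8 → (-6, -261/4)
  seg 5: right by d4 = 3/2 → (-9/2, -261/4)
  seg 6: right by d1 = 6 → (3/2, -261/4)
  seg 7: right by d12 = -29/20 → (1/20, -261/4)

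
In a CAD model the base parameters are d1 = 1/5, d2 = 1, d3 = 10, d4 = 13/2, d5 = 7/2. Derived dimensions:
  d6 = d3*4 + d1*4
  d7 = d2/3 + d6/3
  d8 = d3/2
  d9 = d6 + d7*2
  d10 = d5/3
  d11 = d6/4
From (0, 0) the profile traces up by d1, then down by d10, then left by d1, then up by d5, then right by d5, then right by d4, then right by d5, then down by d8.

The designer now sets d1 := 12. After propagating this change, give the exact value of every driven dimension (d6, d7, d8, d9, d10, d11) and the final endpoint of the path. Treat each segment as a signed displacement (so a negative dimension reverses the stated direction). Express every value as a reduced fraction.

d6 = 88
d7 = 89/3
d8 = 5
d9 = 442/3
d10 = 7/6
d11 = 22
endpoint = (3/2, 28/3)

Apply edit: d1 := 12
  d6 = d3*4 + d1*4 = 88
  d7 = d2/3 + d6/3 = 89/3
  d8 = d3/2 = 5
  d9 = d6 + d7*2 = 442/3
  d10 = d5/3 = 7/6
  d11 = d6/4 = 22
Walk from origin (0, 0):
  seg 1: up by d1 = 12 → (0, 12)
  seg 2: down by d10 = 7/6 → (0, 65/6)
  seg 3: left by d1 = 12 → (-12, 65/6)
  seg 4: up by d5 = 7/2 → (-12, 43/3)
  seg 5: right by d5 = 7/2 → (-17/2, 43/3)
  seg 6: right by d4 = 13/2 → (-2, 43/3)
  seg 7: right by d5 = 7/2 → (3/2, 43/3)
  seg 8: down by d8 = 5 → (3/2, 28/3)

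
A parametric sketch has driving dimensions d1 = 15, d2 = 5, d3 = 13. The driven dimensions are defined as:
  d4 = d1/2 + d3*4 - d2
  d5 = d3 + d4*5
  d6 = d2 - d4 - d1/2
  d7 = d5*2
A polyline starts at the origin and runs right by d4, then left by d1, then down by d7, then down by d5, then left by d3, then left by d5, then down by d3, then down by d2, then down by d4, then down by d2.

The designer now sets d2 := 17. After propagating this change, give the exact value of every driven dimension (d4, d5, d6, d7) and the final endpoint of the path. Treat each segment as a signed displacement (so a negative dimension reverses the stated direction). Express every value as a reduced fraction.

Apply edit: d2 := 17
  d4 = d1/2 + d3*4 - d2 = 85/2
  d5 = d3 + d4*5 = 451/2
  d6 = d2 - d4 - d1/2 = -33
  d7 = d5*2 = 451
Walk from origin (0, 0):
  seg 1: right by d4 = 85/2 → (85/2, 0)
  seg 2: left by d1 = 15 → (55/2, 0)
  seg 3: down by d7 = 451 → (55/2, -451)
  seg 4: down by d5 = 451/2 → (55/2, -1353/2)
  seg 5: left by d3 = 13 → (29/2, -1353/2)
  seg 6: left by d5 = 451/2 → (-211, -1353/2)
  seg 7: down by d3 = 13 → (-211, -1379/2)
  seg 8: down by d2 = 17 → (-211, -1413/2)
  seg 9: down by d4 = 85/2 → (-211, -749)
  seg 10: down by d2 = 17 → (-211, -766)

d4 = 85/2
d5 = 451/2
d6 = -33
d7 = 451
endpoint = (-211, -766)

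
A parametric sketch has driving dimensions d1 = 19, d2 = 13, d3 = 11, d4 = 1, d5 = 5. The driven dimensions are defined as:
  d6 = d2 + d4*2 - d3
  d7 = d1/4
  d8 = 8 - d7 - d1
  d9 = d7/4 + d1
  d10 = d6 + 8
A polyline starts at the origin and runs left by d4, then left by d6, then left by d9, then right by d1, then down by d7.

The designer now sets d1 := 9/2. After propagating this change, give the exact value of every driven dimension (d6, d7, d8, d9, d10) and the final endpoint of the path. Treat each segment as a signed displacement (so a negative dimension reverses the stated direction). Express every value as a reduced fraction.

d6 = 4
d7 = 9/8
d8 = 19/8
d9 = 153/32
d10 = 12
endpoint = (-169/32, -9/8)

Apply edit: d1 := 9/2
  d6 = d2 + d4*2 - d3 = 4
  d7 = d1/4 = 9/8
  d8 = 8 - d7 - d1 = 19/8
  d9 = d7/4 + d1 = 153/32
  d10 = d6 + 8 = 12
Walk from origin (0, 0):
  seg 1: left by d4 = 1 → (-1, 0)
  seg 2: left by d6 = 4 → (-5, 0)
  seg 3: left by d9 = 153/32 → (-313/32, 0)
  seg 4: right by d1 = 9/2 → (-169/32, 0)
  seg 5: down by d7 = 9/8 → (-169/32, -9/8)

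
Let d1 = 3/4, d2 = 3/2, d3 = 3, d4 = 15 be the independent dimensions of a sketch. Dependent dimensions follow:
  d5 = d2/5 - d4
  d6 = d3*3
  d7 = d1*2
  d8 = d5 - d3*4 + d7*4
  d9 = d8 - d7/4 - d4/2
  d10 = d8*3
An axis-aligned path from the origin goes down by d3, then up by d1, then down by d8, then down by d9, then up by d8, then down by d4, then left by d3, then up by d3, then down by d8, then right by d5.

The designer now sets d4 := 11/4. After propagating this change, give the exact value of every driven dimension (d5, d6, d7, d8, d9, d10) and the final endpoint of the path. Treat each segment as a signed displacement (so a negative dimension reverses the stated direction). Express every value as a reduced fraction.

Apply edit: d4 := 11/4
  d5 = d2/5 - d4 = -49/20
  d6 = d3*3 = 9
  d7 = d1*2 = 3/2
  d8 = d5 - d3*4 + d7*4 = -169/20
  d9 = d8 - d7/4 - d4/2 = -51/5
  d10 = d8*3 = -507/20
Walk from origin (0, 0):
  seg 1: down by d3 = 3 → (0, -3)
  seg 2: up by d1 = 3/4 → (0, -9/4)
  seg 3: down by d8 = -169/20 → (0, 31/5)
  seg 4: down by d9 = -51/5 → (0, 82/5)
  seg 5: up by d8 = -169/20 → (0, 159/20)
  seg 6: down by d4 = 11/4 → (0, 26/5)
  seg 7: left by d3 = 3 → (-3, 26/5)
  seg 8: up by d3 = 3 → (-3, 41/5)
  seg 9: down by d8 = -169/20 → (-3, 333/20)
  seg 10: right by d5 = -49/20 → (-109/20, 333/20)

d5 = -49/20
d6 = 9
d7 = 3/2
d8 = -169/20
d9 = -51/5
d10 = -507/20
endpoint = (-109/20, 333/20)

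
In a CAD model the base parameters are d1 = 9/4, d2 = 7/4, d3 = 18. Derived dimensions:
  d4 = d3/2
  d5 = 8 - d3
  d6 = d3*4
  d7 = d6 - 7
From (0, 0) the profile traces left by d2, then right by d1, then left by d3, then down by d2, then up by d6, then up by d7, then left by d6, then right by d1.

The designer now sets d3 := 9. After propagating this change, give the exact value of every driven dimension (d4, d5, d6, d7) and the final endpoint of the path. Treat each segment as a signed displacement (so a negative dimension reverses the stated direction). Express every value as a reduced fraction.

Apply edit: d3 := 9
  d4 = d3/2 = 9/2
  d5 = 8 - d3 = -1
  d6 = d3*4 = 36
  d7 = d6 - 7 = 29
Walk from origin (0, 0):
  seg 1: left by d2 = 7/4 → (-7/4, 0)
  seg 2: right by d1 = 9/4 → (1/2, 0)
  seg 3: left by d3 = 9 → (-17/2, 0)
  seg 4: down by d2 = 7/4 → (-17/2, -7/4)
  seg 5: up by d6 = 36 → (-17/2, 137/4)
  seg 6: up by d7 = 29 → (-17/2, 253/4)
  seg 7: left by d6 = 36 → (-89/2, 253/4)
  seg 8: right by d1 = 9/4 → (-169/4, 253/4)

d4 = 9/2
d5 = -1
d6 = 36
d7 = 29
endpoint = (-169/4, 253/4)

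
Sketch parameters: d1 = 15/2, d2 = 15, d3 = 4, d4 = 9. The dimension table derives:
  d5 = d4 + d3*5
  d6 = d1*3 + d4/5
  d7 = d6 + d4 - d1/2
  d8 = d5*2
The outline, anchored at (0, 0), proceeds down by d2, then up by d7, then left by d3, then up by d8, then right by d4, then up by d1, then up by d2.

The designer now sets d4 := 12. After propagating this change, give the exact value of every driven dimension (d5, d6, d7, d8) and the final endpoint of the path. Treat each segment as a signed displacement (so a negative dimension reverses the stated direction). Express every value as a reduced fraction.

d5 = 32
d6 = 249/10
d7 = 663/20
d8 = 64
endpoint = (8, 2093/20)

Apply edit: d4 := 12
  d5 = d4 + d3*5 = 32
  d6 = d1*3 + d4/5 = 249/10
  d7 = d6 + d4 - d1/2 = 663/20
  d8 = d5*2 = 64
Walk from origin (0, 0):
  seg 1: down by d2 = 15 → (0, -15)
  seg 2: up by d7 = 663/20 → (0, 363/20)
  seg 3: left by d3 = 4 → (-4, 363/20)
  seg 4: up by d8 = 64 → (-4, 1643/20)
  seg 5: right by d4 = 12 → (8, 1643/20)
  seg 6: up by d1 = 15/2 → (8, 1793/20)
  seg 7: up by d2 = 15 → (8, 2093/20)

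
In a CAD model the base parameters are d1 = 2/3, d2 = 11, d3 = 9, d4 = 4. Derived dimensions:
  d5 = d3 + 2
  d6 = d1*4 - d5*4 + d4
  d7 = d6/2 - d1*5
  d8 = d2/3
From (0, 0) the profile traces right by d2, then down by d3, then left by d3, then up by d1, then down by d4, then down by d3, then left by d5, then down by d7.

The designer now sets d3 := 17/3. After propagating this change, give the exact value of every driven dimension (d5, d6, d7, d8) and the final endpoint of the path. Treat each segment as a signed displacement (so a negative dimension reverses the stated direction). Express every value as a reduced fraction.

d5 = 23/3
d6 = -24
d7 = -46/3
d8 = 11/3
endpoint = (-7/3, 2/3)

Apply edit: d3 := 17/3
  d5 = d3 + 2 = 23/3
  d6 = d1*4 - d5*4 + d4 = -24
  d7 = d6/2 - d1*5 = -46/3
  d8 = d2/3 = 11/3
Walk from origin (0, 0):
  seg 1: right by d2 = 11 → (11, 0)
  seg 2: down by d3 = 17/3 → (11, -17/3)
  seg 3: left by d3 = 17/3 → (16/3, -17/3)
  seg 4: up by d1 = 2/3 → (16/3, -5)
  seg 5: down by d4 = 4 → (16/3, -9)
  seg 6: down by d3 = 17/3 → (16/3, -44/3)
  seg 7: left by d5 = 23/3 → (-7/3, -44/3)
  seg 8: down by d7 = -46/3 → (-7/3, 2/3)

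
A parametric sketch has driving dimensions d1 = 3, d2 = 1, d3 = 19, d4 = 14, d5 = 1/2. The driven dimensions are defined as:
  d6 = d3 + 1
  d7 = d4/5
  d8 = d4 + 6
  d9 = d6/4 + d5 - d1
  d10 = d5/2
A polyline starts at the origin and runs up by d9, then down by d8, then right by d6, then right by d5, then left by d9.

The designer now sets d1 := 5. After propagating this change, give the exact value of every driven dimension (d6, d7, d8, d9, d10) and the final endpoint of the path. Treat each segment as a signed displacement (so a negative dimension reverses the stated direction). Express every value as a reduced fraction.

d6 = 20
d7 = 14/5
d8 = 20
d9 = 1/2
d10 = 1/4
endpoint = (20, -39/2)

Apply edit: d1 := 5
  d6 = d3 + 1 = 20
  d7 = d4/5 = 14/5
  d8 = d4 + 6 = 20
  d9 = d6/4 + d5 - d1 = 1/2
  d10 = d5/2 = 1/4
Walk from origin (0, 0):
  seg 1: up by d9 = 1/2 → (0, 1/2)
  seg 2: down by d8 = 20 → (0, -39/2)
  seg 3: right by d6 = 20 → (20, -39/2)
  seg 4: right by d5 = 1/2 → (41/2, -39/2)
  seg 5: left by d9 = 1/2 → (20, -39/2)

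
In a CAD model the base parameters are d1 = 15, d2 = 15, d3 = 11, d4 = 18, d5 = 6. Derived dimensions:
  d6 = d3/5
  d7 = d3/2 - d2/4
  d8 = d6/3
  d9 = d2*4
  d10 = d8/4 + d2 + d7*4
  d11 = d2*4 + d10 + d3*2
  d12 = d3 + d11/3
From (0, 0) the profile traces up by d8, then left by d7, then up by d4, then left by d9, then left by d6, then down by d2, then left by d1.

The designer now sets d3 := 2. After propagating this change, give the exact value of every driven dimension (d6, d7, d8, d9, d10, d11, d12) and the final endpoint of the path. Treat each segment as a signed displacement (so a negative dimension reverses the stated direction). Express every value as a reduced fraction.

d6 = 2/5
d7 = -11/4
d8 = 2/15
d9 = 60
d10 = 121/30
d11 = 2041/30
d12 = 2221/90
endpoint = (-1453/20, 47/15)

Apply edit: d3 := 2
  d6 = d3/5 = 2/5
  d7 = d3/2 - d2/4 = -11/4
  d8 = d6/3 = 2/15
  d9 = d2*4 = 60
  d10 = d8/4 + d2 + d7*4 = 121/30
  d11 = d2*4 + d10 + d3*2 = 2041/30
  d12 = d3 + d11/3 = 2221/90
Walk from origin (0, 0):
  seg 1: up by d8 = 2/15 → (0, 2/15)
  seg 2: left by d7 = -11/4 → (11/4, 2/15)
  seg 3: up by d4 = 18 → (11/4, 272/15)
  seg 4: left by d9 = 60 → (-229/4, 272/15)
  seg 5: left by d6 = 2/5 → (-1153/20, 272/15)
  seg 6: down by d2 = 15 → (-1153/20, 47/15)
  seg 7: left by d1 = 15 → (-1453/20, 47/15)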